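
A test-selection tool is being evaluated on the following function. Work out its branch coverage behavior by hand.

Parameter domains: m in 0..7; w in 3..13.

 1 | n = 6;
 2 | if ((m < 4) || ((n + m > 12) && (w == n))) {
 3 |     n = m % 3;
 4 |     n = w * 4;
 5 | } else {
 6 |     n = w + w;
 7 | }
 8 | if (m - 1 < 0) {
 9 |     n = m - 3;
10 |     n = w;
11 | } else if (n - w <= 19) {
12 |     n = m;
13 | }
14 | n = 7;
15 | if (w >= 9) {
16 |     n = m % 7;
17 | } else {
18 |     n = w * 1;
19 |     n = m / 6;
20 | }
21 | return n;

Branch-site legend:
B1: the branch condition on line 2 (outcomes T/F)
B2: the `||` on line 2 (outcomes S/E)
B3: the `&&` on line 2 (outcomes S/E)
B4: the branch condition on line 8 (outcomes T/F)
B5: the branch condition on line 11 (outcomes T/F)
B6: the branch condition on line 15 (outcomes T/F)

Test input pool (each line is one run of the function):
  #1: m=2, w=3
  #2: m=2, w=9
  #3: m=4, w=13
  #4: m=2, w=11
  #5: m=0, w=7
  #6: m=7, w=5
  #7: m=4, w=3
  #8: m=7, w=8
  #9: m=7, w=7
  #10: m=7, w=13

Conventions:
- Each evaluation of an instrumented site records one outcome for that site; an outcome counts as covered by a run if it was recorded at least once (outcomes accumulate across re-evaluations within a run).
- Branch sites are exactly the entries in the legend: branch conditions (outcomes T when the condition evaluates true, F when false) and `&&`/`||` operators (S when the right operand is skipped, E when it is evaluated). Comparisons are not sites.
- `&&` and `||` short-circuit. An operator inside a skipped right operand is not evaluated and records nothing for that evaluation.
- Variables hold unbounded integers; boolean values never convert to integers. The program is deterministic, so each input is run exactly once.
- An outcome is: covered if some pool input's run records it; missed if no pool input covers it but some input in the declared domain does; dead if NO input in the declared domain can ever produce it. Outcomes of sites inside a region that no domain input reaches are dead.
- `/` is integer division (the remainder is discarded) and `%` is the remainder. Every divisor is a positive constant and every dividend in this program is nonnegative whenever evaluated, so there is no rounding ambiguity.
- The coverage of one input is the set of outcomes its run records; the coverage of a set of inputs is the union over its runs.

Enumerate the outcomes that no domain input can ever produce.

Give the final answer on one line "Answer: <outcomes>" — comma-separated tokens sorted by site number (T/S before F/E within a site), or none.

running all 88 domain inputs and tallying outcomes:
  reachable outcomes have witnesses, e.g. B1=T (e.g. m=0, w=3), B1=F (e.g. m=4, w=3), B2=S (e.g. m=0, w=3), B2=E (e.g. m=4, w=3)

Answer: none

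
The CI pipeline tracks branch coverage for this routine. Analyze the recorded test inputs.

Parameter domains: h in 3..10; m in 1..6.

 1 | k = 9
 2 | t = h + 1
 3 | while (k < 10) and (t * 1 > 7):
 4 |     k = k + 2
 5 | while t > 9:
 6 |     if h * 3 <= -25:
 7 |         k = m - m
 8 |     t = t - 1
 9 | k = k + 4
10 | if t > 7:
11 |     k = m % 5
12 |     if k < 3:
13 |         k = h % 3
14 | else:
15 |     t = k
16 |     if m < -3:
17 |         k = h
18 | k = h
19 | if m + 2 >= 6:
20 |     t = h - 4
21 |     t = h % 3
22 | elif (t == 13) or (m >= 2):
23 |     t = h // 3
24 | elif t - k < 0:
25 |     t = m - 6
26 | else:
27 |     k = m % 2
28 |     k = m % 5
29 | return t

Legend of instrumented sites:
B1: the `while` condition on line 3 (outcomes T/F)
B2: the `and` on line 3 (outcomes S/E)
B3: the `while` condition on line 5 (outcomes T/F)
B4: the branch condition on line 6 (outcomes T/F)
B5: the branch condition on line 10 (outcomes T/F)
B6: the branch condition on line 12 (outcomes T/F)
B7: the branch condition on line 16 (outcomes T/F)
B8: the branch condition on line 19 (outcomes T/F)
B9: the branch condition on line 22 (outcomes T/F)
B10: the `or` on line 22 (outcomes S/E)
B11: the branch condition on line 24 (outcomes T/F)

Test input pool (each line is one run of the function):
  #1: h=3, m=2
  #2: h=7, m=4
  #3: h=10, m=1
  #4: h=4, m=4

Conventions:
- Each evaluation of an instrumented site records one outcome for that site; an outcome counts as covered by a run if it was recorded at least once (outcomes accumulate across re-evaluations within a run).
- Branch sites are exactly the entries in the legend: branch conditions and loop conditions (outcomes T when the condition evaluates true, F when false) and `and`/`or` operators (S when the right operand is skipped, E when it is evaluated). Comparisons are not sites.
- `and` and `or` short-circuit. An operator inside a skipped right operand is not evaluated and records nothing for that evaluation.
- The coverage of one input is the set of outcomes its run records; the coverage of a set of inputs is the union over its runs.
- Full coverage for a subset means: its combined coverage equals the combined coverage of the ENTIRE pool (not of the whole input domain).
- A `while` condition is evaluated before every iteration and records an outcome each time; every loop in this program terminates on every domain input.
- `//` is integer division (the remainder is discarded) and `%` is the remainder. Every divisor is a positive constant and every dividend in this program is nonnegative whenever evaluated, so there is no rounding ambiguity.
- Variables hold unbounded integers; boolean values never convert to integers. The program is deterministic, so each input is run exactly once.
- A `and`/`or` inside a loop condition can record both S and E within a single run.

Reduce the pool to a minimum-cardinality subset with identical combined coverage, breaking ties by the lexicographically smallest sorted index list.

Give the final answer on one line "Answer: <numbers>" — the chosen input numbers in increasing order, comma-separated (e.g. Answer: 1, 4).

run #1 (h=3, m=2) runs B2->E, B1->F, B3->F, B5->F, B7->F, B8->F, B10->S, B9->T; records B1=F, B2=E, B3=F, B5=F, B7=F, B8=F, B9=T, B10=S
run #2 (h=7, m=4) runs B2->E, B1->T, B2->S, B1->F, B3->F, B5->T, B6->F, B8->T; records B1=T, B1=F, B2=S, B2=E, B3=F, B5=T, B6=F, B8=T
run #3 (h=10, m=1) runs B2->E, B1->T, B2->S, B1->F, B3->T, B4->F, B3->T, B4->F, B3->F, B5->T, B6->T, B8->F, B10->E, B9->F, ...; records B1=T, B1=F, B2=S, B2=E, B3=T, B3=F, B4=F, B5=T, B6=T, B8=F, B9=F, B10=E, B11=T
run #4 (h=4, m=4) runs B2->E, B1->F, B3->F, B5->F, B7->F, B8->T; records B1=F, B2=E, B3=F, B5=F, B7=F, B8=T
pool-wide coverage (19 outcomes): B1=T, B1=F, B2=S, B2=E, B3=T, B3=F, B4=F, B5=T, B5=F, B6=T, B6=F, B7=F, B8=T, B8=F, B9=T, B9=F, B10=S, B10=E, B11=T
every size-1 subset falls short of the 19 outcomes (best: 13/19)
every size-2 subset falls short of the 19 outcomes (best: 17/19)
at size 3, {1, 2, 3} reaches all 19 outcomes; every lexicographically earlier size-3 subset fails

Answer: 1, 2, 3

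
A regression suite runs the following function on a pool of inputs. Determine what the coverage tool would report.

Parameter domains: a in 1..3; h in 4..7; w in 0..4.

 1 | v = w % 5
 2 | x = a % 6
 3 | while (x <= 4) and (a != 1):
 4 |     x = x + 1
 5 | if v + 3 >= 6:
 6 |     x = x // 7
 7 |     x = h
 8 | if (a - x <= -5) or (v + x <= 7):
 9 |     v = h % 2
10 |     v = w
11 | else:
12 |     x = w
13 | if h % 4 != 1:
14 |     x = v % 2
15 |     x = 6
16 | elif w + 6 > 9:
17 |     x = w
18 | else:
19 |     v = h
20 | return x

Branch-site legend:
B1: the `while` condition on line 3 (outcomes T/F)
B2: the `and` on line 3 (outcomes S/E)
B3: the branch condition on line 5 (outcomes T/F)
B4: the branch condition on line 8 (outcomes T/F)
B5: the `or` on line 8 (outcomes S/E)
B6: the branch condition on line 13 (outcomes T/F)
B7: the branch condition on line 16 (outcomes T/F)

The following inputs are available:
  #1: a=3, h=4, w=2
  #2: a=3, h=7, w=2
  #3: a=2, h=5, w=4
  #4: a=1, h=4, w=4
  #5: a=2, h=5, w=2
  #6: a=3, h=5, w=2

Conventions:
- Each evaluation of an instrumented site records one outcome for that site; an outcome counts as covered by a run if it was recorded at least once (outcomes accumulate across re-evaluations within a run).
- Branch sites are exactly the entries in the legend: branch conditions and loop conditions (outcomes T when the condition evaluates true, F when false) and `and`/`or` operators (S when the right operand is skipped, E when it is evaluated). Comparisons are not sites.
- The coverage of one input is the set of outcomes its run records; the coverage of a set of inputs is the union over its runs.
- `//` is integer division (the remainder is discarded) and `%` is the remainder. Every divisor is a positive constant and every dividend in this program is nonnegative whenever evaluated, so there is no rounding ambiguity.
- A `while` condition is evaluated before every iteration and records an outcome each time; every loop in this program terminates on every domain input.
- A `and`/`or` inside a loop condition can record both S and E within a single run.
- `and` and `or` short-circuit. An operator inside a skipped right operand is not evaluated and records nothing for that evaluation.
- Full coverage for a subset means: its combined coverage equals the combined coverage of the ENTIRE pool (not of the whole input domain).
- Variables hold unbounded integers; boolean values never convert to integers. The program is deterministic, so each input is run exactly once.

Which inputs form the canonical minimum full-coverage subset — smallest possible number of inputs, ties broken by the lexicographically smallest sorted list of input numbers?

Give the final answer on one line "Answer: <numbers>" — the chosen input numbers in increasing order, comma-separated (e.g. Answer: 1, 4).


input #1 (a=3, h=4, w=2): events B2->E, B1->T, B2->E, B1->T, B2->S, B1->F, B3->F, B5->E, B4->T, B6->T; covers B1=T, B1=F, B2=S, B2=E, B3=F, B4=T, B5=E, B6=T
input #2 (a=3, h=7, w=2): events B2->E, B1->T, B2->E, B1->T, B2->S, B1->F, B3->F, B5->E, B4->T, B6->T; covers B1=T, B1=F, B2=S, B2=E, B3=F, B4=T, B5=E, B6=T
input #3 (a=2, h=5, w=4): events B2->E, B1->T, B2->E, B1->T, B2->E, B1->T, B2->S, B1->F, B3->T, B5->E, B4->F, B6->F, B7->T; covers B1=T, B1=F, B2=S, B2=E, B3=T, B4=F, B5=E, B6=F, B7=T
input #4 (a=1, h=4, w=4): events B2->E, B1->F, B3->T, B5->E, B4->F, B6->T; covers B1=F, B2=E, B3=T, B4=F, B5=E, B6=T
input #5 (a=2, h=5, w=2): events B2->E, B1->T, B2->E, B1->T, B2->E, B1->T, B2->S, B1->F, B3->F, B5->E, B4->T, B6->F, B7->F; covers B1=T, B1=F, B2=S, B2=E, B3=F, B4=T, B5=E, B6=F, B7=F
input #6 (a=3, h=5, w=2): events B2->E, B1->T, B2->E, B1->T, B2->S, B1->F, B3->F, B5->E, B4->T, B6->F, B7->F; covers B1=T, B1=F, B2=S, B2=E, B3=F, B4=T, B5=E, B6=F, B7=F
together the pool reaches 13 outcomes: B1=T, B1=F, B2=S, B2=E, B3=T, B3=F, B4=T, B4=F, B5=E, B6=T, B6=F, B7=T, B7=F
size 1 is not enough: best union over all size-1 subsets is 9/13
size 2 is not enough: best union over all size-2 subsets is 12/13
the canonical winner is {1, 3, 5}: size 3, full 13-outcome coverage, earliest index list among size-3 covers
Answer: 1, 3, 5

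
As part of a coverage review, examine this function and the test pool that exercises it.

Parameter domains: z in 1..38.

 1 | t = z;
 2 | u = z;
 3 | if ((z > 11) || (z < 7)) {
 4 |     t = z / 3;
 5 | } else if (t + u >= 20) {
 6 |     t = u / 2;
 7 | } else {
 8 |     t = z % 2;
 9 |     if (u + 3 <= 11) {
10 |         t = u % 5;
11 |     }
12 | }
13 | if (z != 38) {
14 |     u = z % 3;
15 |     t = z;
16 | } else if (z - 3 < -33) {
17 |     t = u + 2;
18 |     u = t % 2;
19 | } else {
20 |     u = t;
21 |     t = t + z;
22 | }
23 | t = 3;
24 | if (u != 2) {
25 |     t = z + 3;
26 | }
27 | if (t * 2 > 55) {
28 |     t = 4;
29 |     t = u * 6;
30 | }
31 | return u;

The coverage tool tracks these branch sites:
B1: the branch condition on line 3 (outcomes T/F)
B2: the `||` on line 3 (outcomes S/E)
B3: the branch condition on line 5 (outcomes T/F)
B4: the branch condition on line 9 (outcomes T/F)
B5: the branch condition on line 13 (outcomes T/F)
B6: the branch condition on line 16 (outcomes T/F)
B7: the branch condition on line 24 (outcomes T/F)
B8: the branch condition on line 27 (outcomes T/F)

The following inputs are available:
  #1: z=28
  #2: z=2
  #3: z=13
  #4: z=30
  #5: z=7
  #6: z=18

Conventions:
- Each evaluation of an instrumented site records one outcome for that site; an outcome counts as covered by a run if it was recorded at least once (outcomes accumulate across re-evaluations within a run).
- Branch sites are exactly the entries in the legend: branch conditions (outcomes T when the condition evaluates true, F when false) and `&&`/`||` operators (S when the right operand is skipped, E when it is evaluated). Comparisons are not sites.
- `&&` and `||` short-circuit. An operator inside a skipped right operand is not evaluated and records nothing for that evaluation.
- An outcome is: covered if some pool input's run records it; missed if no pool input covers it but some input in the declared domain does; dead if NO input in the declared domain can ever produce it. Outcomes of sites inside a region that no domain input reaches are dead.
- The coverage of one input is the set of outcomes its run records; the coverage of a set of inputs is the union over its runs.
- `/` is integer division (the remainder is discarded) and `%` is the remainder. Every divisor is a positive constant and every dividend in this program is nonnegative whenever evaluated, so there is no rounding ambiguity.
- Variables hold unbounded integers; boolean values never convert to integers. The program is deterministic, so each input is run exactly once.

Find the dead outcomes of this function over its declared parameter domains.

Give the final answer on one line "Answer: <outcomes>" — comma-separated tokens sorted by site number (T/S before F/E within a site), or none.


running all 38 domain inputs and tallying outcomes:
  B6=T: unreachable across the whole domain -> dead
  reachable outcomes have witnesses, e.g. B1=T (e.g. z=1), B1=F (e.g. z=7), B2=S (e.g. z=12), B2=E (e.g. z=1)
Answer: B6=T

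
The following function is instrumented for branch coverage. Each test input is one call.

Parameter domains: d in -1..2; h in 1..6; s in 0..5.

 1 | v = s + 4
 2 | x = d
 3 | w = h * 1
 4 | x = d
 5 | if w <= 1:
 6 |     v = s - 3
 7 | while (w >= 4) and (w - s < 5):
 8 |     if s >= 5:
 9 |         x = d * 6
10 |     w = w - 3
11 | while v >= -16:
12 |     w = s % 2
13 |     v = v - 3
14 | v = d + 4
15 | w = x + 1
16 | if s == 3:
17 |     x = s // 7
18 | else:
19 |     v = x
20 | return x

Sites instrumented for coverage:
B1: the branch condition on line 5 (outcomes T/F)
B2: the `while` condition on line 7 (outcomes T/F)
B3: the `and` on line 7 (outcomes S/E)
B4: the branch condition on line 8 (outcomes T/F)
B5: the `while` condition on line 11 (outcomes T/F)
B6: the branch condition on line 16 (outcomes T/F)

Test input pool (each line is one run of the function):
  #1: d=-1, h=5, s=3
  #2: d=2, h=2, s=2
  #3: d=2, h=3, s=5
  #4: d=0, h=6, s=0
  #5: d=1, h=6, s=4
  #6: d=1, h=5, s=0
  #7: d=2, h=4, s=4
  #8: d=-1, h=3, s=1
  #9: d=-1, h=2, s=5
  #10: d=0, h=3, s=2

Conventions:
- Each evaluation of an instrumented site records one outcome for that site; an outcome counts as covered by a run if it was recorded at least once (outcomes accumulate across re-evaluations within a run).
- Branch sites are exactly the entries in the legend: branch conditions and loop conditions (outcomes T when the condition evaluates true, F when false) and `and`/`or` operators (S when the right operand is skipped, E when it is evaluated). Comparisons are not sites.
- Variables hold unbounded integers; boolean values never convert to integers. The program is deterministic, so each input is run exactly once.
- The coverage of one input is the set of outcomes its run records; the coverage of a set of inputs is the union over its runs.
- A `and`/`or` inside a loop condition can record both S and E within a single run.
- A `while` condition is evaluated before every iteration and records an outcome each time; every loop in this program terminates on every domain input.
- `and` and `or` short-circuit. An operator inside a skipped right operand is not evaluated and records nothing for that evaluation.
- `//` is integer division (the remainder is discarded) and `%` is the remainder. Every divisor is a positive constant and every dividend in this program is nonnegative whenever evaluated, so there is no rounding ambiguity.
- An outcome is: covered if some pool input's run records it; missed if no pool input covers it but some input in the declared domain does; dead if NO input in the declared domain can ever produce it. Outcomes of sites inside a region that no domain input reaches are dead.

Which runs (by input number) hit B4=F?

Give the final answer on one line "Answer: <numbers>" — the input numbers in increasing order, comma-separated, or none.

input #1 (d=-1, h=5, s=3): produces B4=F
input #2 (d=2, h=2, s=2): does not produce B4=F
input #3 (d=2, h=3, s=5): does not produce B4=F
input #4 (d=0, h=6, s=0): does not produce B4=F
input #5 (d=1, h=6, s=4): produces B4=F
input #6 (d=1, h=5, s=0): does not produce B4=F
input #7 (d=2, h=4, s=4): produces B4=F
input #8 (d=-1, h=3, s=1): does not produce B4=F
input #9 (d=-1, h=2, s=5): does not produce B4=F
input #10 (d=0, h=3, s=2): does not produce B4=F

Answer: 1, 5, 7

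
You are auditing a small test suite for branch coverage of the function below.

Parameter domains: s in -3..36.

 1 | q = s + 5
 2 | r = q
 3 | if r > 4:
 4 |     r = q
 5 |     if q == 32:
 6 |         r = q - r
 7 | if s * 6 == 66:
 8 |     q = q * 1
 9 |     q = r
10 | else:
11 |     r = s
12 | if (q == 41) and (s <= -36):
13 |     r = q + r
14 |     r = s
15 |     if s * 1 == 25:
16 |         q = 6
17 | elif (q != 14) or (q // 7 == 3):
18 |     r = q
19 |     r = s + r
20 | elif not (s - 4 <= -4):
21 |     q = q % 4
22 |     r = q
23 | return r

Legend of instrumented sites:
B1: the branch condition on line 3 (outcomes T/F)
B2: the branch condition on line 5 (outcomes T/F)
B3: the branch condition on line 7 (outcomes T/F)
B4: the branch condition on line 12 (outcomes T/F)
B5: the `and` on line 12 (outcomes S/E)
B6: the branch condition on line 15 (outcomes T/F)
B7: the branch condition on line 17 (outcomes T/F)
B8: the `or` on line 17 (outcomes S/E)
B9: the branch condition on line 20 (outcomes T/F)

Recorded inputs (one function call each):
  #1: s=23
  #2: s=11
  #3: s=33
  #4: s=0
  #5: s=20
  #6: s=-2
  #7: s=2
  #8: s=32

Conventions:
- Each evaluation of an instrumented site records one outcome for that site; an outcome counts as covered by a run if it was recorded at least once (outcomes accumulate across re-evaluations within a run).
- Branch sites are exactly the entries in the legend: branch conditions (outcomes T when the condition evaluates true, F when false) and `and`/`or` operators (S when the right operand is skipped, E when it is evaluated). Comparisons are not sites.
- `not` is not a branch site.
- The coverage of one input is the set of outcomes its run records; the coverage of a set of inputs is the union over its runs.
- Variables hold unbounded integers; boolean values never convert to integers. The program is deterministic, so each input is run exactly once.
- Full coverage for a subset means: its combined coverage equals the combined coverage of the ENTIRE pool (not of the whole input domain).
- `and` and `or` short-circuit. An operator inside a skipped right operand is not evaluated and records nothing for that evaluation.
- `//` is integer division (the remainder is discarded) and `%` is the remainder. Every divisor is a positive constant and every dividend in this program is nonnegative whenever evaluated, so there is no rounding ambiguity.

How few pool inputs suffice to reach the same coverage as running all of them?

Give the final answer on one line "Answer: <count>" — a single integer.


#1 (s=23) -> covered: B1=T, B2=F, B3=F, B4=F, B5=S, B7=T, B8=S
#2 (s=11) -> covered: B1=T, B2=F, B3=T, B4=F, B5=S, B7=T, B8=S
#3 (s=33) -> covered: B1=T, B2=F, B3=F, B4=F, B5=S, B7=T, B8=S
#4 (s=0) -> covered: B1=T, B2=F, B3=F, B4=F, B5=S, B7=T, B8=S
#5 (s=20) -> covered: B1=T, B2=F, B3=F, B4=F, B5=S, B7=T, B8=S
#6 (s=-2) -> covered: B1=F, B3=F, B4=F, B5=S, B7=T, B8=S
#7 (s=2) -> covered: B1=T, B2=F, B3=F, B4=F, B5=S, B7=T, B8=S
#8 (s=32) -> covered: B1=T, B2=F, B3=F, B4=F, B5=S, B7=T, B8=S
pool-wide coverage (9 outcomes): B1=T, B1=F, B2=F, B3=T, B3=F, B4=F, B5=S, B7=T, B8=S
checked all size-1 subsets: none covers 9 outcomes (max 7/9)
inputs {2, 6} (size 2) cover everything; no size-2 subset with a lexicographically smaller index list covers all 9
Answer: 2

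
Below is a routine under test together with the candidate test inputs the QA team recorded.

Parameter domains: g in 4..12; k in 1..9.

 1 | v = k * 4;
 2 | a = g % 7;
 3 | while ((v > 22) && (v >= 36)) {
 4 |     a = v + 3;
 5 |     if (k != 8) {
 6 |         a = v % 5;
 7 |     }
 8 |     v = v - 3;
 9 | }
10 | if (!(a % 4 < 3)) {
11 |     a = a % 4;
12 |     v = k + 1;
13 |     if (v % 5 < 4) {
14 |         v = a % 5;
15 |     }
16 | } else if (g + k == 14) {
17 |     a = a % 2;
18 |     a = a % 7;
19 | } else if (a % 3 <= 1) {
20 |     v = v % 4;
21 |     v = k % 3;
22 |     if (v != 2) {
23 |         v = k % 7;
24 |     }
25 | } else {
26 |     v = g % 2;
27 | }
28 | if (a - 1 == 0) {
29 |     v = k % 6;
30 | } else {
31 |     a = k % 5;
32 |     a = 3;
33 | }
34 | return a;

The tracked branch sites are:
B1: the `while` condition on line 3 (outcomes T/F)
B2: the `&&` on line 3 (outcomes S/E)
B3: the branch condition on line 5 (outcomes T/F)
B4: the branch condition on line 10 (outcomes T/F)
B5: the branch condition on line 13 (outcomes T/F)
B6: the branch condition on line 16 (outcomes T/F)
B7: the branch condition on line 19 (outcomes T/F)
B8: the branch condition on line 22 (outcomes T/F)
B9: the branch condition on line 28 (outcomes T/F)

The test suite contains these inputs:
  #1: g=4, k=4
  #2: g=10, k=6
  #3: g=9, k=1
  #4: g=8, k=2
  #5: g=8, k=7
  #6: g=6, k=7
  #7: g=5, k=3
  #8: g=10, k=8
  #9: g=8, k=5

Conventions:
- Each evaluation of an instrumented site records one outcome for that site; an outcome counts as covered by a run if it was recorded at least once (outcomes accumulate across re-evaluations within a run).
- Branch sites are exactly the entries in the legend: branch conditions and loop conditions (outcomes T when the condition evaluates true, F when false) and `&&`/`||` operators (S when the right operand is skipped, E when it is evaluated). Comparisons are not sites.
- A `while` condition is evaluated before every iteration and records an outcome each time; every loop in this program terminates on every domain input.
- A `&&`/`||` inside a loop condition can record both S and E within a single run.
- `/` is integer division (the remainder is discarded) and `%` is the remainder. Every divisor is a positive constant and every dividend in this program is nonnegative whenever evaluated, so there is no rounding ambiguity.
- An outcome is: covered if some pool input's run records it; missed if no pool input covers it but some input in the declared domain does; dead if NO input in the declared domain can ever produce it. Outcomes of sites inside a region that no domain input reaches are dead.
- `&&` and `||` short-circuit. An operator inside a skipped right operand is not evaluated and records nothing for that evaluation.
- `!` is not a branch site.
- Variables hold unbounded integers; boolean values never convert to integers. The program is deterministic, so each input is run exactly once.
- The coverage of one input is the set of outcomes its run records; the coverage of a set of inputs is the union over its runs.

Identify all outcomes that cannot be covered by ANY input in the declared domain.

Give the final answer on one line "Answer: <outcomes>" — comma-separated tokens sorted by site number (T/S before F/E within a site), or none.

checking every outcome against all 81 domain inputs:
  B3=F: unreachable across the whole domain -> dead
  reachable outcomes have witnesses, e.g. B1=T (e.g. g=4, k=9), B1=F (e.g. g=4, k=1), B2=S (e.g. g=4, k=1), B2=E (e.g. g=4, k=6)

Answer: B3=F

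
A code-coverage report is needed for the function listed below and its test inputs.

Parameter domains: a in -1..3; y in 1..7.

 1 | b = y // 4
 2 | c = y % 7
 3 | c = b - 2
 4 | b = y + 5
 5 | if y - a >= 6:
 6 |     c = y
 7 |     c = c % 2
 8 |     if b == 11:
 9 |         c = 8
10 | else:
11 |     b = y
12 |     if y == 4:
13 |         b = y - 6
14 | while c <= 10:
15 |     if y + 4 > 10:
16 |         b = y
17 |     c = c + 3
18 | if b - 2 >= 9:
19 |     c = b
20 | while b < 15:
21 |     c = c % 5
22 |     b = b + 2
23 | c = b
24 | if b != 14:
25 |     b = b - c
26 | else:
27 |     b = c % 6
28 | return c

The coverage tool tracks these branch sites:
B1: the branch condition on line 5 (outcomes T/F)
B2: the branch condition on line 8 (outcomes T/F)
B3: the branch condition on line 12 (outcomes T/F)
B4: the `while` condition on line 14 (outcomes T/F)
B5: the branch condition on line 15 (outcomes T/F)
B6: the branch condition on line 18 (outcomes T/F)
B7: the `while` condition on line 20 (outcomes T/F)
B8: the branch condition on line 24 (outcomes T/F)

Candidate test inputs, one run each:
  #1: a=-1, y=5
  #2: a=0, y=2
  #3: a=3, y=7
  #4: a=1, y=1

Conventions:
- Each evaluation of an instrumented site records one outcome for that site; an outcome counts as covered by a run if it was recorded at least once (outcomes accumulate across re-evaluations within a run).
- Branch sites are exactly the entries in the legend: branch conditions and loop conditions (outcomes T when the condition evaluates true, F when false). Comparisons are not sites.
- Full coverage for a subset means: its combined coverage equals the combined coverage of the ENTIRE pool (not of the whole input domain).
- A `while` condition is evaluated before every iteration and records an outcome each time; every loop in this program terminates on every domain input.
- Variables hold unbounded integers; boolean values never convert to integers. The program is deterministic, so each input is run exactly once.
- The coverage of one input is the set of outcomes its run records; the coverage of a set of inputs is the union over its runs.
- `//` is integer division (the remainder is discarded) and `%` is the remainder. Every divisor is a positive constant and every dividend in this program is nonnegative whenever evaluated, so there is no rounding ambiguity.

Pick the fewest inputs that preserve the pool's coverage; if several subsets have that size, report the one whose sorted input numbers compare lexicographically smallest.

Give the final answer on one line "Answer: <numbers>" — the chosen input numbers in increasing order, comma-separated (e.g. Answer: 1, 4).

test 1 (a=-1, y=5) fires B1->T, B2->F, B4->T, B5->F, B4->T, B5->F, B4->T, B5->F, B4->T, B5->F, B4->F, B6->F, B7->T, B7->T, ...; hits B1=T, B2=F, B4=T, B4=F, B5=F, B6=F, B7=T, B7=F, B8=T
test 2 (a=0, y=2) fires B1->F, B3->F, B4->T, B5->F, B4->T, B5->F, B4->T, B5->F, B4->T, B5->F, B4->T, B5->F, B4->F, B6->F, ...; hits B1=F, B3=F, B4=T, B4=F, B5=F, B6=F, B7=T, B7=F, B8=T
test 3 (a=3, y=7) fires B1->F, B3->F, B4->T, B5->T, B4->T, B5->T, B4->T, B5->T, B4->T, B5->T, B4->F, B6->F, B7->T, B7->T, ...; hits B1=F, B3=F, B4=T, B4=F, B5=T, B6=F, B7=T, B7=F, B8=T
test 4 (a=1, y=1) fires B1->F, B3->F, B4->T, B5->F, B4->T, B5->F, B4->T, B5->F, B4->T, B5->F, B4->T, B5->F, B4->F, B6->F, ...; hits B1=F, B3=F, B4=T, B4=F, B5=F, B6=F, B7=T, B7=F, B8=T
union over all inputs: B1=T, B1=F, B2=F, B3=F, B4=T, B4=F, B5=T, B5=F, B6=F, B7=T, B7=F, B8=T (12 outcomes)
checked all size-1 subsets: none covers 12 outcomes (max 9/12)
size 2: inputs {1, 3} cover all 12 outcomes, and no lexicographically smaller subset of this size does

Answer: 1, 3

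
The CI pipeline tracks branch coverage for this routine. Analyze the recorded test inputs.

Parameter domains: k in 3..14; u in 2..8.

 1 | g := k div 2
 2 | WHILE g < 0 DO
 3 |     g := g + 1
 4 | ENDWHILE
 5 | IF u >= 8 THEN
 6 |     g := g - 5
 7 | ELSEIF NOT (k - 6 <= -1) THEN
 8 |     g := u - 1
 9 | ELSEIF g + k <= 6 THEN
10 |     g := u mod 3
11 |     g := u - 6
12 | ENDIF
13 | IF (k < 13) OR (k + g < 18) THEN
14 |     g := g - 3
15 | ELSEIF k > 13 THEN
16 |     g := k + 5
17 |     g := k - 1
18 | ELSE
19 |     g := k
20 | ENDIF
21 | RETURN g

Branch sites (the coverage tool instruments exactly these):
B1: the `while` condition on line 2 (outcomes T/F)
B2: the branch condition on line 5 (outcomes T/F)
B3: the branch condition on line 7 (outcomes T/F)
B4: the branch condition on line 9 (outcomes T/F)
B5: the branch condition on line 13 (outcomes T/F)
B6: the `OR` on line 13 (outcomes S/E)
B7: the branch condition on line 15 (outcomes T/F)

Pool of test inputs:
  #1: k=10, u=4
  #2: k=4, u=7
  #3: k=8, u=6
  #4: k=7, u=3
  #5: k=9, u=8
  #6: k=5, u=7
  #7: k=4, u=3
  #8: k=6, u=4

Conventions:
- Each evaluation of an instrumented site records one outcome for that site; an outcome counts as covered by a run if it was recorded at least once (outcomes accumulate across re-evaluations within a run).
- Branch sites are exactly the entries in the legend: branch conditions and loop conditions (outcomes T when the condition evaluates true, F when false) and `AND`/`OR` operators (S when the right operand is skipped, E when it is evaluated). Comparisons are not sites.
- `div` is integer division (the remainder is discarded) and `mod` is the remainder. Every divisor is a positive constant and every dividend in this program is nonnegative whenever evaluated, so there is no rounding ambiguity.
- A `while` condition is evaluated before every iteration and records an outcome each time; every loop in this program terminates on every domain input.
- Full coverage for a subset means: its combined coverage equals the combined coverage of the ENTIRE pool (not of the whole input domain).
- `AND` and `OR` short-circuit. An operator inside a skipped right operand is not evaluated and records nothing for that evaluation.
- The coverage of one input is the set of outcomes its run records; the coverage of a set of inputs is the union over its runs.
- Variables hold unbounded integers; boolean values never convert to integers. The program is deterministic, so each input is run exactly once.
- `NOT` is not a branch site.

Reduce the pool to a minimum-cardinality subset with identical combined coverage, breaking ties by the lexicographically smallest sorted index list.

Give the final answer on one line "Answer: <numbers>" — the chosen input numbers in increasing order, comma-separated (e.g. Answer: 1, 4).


run #1 (k=10, u=4) runs B1->F, B2->F, B3->T, B6->S, B5->T; records B1=F, B2=F, B3=T, B5=T, B6=S
run #2 (k=4, u=7) runs B1->F, B2->F, B3->F, B4->T, B6->S, B5->T; records B1=F, B2=F, B3=F, B4=T, B5=T, B6=S
run #3 (k=8, u=6) runs B1->F, B2->F, B3->T, B6->S, B5->T; records B1=F, B2=F, B3=T, B5=T, B6=S
run #4 (k=7, u=3) runs B1->F, B2->F, B3->T, B6->S, B5->T; records B1=F, B2=F, B3=T, B5=T, B6=S
run #5 (k=9, u=8) runs B1->F, B2->T, B6->S, B5->T; records B1=F, B2=T, B5=T, B6=S
run #6 (k=5, u=7) runs B1->F, B2->F, B3->F, B4->F, B6->S, B5->T; records B1=F, B2=F, B3=F, B4=F, B5=T, B6=S
run #7 (k=4, u=3) runs B1->F, B2->F, B3->F, B4->T, B6->S, B5->T; records B1=F, B2=F, B3=F, B4=T, B5=T, B6=S
run #8 (k=6, u=4) runs B1->F, B2->F, B3->T, B6->S, B5->T; records B1=F, B2=F, B3=T, B5=T, B6=S
together the pool reaches 9 outcomes: B1=F, B2=T, B2=F, B3=T, B3=F, B4=T, B4=F, B5=T, B6=S
every size-1 subset falls short of the 9 outcomes (best: 6/9)
every size-2 subset falls short of the 9 outcomes (best: 7/9)
every size-3 subset falls short of the 9 outcomes (best: 8/9)
at size 4, {1, 2, 5, 6} reaches all 9 outcomes; every lexicographically earlier size-4 subset fails
Answer: 1, 2, 5, 6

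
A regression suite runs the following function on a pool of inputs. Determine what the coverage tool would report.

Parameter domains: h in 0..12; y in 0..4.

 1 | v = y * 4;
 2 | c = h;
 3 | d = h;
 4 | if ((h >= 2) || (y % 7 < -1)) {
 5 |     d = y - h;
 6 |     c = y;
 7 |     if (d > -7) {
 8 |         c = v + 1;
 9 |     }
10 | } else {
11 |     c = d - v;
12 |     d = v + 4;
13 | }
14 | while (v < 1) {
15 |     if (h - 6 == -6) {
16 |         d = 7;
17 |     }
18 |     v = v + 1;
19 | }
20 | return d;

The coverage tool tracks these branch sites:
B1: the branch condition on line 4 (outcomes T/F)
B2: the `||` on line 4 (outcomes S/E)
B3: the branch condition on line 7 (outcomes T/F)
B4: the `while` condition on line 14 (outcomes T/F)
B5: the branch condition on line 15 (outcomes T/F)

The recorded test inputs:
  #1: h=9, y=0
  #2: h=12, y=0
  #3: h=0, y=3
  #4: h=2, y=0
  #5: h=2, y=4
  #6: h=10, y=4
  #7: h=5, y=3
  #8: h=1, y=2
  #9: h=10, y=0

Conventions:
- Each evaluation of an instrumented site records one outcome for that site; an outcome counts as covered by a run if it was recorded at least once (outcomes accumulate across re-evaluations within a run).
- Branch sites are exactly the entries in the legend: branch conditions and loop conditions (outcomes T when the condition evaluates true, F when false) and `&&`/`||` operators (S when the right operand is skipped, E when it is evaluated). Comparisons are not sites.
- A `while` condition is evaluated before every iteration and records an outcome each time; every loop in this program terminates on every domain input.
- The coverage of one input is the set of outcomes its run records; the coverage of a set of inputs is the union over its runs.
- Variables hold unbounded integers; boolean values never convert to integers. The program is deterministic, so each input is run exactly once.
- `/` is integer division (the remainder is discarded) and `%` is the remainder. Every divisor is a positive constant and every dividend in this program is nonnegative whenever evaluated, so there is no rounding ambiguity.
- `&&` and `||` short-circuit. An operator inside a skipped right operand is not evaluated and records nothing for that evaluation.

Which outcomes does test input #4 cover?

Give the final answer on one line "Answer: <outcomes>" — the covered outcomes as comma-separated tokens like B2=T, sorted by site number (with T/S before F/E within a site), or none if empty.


Simulating input #4 (h=2, y=0) step by step:
  B2->S, B1->T, B3->T, B4->T, B5->F, B4->F
distinct outcomes covered: B1=T, B2=S, B3=T, B4=T, B4=F, B5=F
Answer: B1=T, B2=S, B3=T, B4=T, B4=F, B5=F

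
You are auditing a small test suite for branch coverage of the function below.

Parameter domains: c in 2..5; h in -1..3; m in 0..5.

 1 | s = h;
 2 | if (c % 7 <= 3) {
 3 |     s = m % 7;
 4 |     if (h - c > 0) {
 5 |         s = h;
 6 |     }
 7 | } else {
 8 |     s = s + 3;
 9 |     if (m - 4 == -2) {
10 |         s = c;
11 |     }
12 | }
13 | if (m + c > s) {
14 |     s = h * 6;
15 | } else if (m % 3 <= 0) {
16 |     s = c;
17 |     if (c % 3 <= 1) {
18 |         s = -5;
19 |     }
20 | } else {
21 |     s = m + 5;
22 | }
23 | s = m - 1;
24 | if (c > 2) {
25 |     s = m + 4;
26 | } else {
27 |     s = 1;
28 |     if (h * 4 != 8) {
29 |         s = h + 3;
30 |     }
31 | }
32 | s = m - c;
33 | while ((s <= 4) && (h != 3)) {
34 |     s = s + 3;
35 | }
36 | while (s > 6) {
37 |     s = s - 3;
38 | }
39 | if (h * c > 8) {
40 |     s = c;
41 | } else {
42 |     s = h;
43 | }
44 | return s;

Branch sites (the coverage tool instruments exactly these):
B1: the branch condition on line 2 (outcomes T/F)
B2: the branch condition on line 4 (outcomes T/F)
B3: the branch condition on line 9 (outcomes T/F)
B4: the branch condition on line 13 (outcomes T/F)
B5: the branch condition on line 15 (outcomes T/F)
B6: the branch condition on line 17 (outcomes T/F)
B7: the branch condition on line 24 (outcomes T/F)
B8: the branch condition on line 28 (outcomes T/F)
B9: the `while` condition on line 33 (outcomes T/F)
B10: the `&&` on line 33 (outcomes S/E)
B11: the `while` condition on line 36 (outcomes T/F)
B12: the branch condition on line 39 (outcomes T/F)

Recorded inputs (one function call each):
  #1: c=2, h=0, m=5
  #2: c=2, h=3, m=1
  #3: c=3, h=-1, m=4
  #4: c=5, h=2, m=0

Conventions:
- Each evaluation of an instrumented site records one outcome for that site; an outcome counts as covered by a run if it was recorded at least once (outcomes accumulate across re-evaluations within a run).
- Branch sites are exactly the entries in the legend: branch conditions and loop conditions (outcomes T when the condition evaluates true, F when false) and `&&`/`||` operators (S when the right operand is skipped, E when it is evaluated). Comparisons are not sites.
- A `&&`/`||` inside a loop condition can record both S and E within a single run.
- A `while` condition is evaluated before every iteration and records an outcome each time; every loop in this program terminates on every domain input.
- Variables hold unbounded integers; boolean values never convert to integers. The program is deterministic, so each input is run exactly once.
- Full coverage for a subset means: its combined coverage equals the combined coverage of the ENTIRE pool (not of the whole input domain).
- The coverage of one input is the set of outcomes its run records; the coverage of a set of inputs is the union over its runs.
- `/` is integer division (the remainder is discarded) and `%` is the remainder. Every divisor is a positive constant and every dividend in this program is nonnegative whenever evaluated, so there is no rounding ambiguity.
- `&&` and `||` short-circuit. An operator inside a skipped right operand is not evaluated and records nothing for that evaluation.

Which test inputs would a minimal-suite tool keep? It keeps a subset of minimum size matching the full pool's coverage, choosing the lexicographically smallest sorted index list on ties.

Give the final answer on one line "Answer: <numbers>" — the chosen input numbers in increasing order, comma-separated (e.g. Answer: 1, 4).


input #1 (c=2, h=0, m=5): covers B1=T, B2=F, B4=T, B7=F, B8=T, B9=T, B9=F, B10=S, B10=E, B11=F, B12=F
input #2 (c=2, h=3, m=1): covers B1=T, B2=T, B4=F, B5=F, B7=F, B8=T, B9=F, B10=E, B11=F, B12=F
input #3 (c=3, h=-1, m=4): covers B1=T, B2=F, B4=T, B7=T, B9=T, B9=F, B10=S, B10=E, B11=T, B11=F, B12=F
input #4 (c=5, h=2, m=0): covers B1=F, B3=F, B4=F, B5=T, B6=F, B7=T, B9=T, B9=F, B10=S, B10=E, B11=T, B11=F, B12=T
the full pool covers 21 outcomes: B1=T, B1=F, B2=T, B2=F, B3=F, B4=T, B4=F, B5=T, B5=F, B6=F, B7=T, B7=F, B8=T, B9=T, B9=F, B10=S, B10=E, B11=T, B11=F, B12=T, B12=F
checked all size-1 subsets: none covers 21 outcomes (max 13/21)
checked all size-2 subsets: none covers 21 outcomes (max 19/21)
inputs {1, 2, 4} (size 3) cover everything; no size-3 subset with a lexicographically smaller index list covers all 21
Answer: 1, 2, 4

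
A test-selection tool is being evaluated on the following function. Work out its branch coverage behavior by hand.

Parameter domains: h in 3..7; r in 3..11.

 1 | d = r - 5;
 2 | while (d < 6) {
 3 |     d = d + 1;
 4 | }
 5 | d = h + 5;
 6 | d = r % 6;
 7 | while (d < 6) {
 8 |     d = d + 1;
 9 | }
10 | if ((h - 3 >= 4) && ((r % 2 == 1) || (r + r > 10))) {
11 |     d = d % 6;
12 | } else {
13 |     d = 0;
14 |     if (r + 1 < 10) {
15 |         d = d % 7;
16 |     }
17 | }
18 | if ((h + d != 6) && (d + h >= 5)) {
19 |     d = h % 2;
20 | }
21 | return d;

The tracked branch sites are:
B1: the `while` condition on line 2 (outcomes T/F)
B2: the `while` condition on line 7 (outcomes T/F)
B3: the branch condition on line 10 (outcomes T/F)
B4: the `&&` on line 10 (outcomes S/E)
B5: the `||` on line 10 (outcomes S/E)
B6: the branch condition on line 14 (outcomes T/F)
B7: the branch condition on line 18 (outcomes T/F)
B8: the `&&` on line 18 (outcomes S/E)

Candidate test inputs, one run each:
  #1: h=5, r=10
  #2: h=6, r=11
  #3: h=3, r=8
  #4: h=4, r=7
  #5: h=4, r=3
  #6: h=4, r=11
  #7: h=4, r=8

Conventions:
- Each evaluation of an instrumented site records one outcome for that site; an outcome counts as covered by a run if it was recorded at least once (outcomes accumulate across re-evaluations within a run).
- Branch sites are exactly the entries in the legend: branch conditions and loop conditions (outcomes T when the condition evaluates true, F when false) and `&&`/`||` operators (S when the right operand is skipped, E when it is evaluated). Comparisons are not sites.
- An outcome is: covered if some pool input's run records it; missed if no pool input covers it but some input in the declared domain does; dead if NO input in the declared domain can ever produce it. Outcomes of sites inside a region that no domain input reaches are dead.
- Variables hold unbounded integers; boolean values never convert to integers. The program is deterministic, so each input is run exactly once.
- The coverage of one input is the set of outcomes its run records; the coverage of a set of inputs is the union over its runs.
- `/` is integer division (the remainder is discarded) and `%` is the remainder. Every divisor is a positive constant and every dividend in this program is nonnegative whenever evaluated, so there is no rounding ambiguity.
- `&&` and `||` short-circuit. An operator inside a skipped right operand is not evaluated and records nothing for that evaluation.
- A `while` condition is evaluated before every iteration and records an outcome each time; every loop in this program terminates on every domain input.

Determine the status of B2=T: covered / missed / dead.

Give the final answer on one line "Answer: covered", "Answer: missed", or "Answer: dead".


B2=T is recorded by pool input(s) 1, 2, 3, 4, 5, 6, 7 -> covered
Answer: covered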